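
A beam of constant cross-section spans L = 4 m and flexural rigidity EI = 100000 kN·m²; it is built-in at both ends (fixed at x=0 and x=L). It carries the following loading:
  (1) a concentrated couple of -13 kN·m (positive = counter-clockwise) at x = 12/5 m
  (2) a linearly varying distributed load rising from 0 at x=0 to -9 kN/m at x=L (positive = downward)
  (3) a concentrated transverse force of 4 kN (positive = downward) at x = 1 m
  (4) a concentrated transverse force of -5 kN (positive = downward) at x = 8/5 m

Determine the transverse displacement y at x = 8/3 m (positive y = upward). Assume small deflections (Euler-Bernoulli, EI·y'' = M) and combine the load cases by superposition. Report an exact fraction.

y(8/3) = 403/11250000 m

Load 1 — applied couple M₀=-13 kN·m at a=12/5 m (b=L-a=8/5):
  y_1 = (R_Ax³/6 - M_Ax²/2 - M₀(x-a)²/2)/EI  [x>a] with R_A=-117/25, M_A=-104/25 = ((-117/25)·(8/3)³/6 - (-104/25)·(8/3)²/2 - (-13)·((8/3)-(12/5))²/2)/100000 = 13/2812500 m
Load 2 — triangular load w₀=-9 kN/m (0→w₀ over full span):
  y_2 = -w₀x²(L-x)²(x+2L)/(120LEI) = -(-9)·(8/3)²·(4-(8/3))²·((8/3)+2·4)/(120·4·100000) = 32/1265625 m
Load 3 — point force P=4 kN at a=1 m (b=L-a=3):
  y_3 = -Pa²(L-x)²(3bL-(3b+a)(L-x))/(6L³EI)  [x>a] = -4·1²·(4-(8/3))²·(3·3·4-(3·3+1)·(4-(8/3)))/(6·4³·100000) = -17/4050000 m
Load 4 — point force P=-5 kN at a=8/5 m (b=L-a=12/5):
  y_4 = -Pa²(L-x)²(3bL-(3b+a)(L-x))/(6L³EI)  [x>a] = -(-5)·(8/5)²·(4-(8/3))²·(3·(12/5)·4-(3·(12/5)+(8/5))·(4-(8/3)))/(6·4³·100000) = 64/6328125 m
Superposition: y = Σ y_i = 403/11250000 m ≈ 0.000036 m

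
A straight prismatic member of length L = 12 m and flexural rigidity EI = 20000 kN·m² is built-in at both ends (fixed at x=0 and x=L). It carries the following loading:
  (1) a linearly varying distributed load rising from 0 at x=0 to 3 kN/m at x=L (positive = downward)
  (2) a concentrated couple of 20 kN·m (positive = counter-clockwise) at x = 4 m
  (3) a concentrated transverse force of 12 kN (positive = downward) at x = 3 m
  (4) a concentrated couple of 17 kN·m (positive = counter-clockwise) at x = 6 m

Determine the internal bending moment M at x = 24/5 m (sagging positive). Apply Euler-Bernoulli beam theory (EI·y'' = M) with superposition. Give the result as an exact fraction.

M(24/5) = 7709/750 kN·m

Load 1 — triangular load w₀=3 kN/m (0→w₀ over full span):
  M_1 = 3w₀Lx/20 - w₀L²/30 - w₀x³/(6L) = 3·3·12·(24/5)/20 - 3·12²/30 - 3·(24/5)³/(6·12) = 864/125 kN·m
Load 2 — applied couple M₀=20 kN·m at a=4 m (b=L-a=8):
  M_2 = R_Ax - M_A - M₀  [x>a] with R_A=20/9, M_A=0 = (20/9)·(24/5) - 0 - 20 = -28/3 kN·m
Load 3 — point force P=12 kN at a=3 m (b=L-a=9):
  M_3 = Pa²(a+3b)(L-x)/L³ - Pa²b/L²  [x>a] = 12·3²·(3+3·9)·(12-(24/5))/12³ - 12·3²·9/12² = 27/4 kN·m
Load 4 — applied couple M₀=17 kN·m at a=6 m (b=L-a=6):
  M_4 = R_Ax - M_A  [x≤a] with R_A=17/8, M_A=17/4 = (17/8)·(24/5) - (17/4) = 119/20 kN·m
Superposition: M = Σ M_i = 7709/750 kN·m ≈ 10.278667 kN·m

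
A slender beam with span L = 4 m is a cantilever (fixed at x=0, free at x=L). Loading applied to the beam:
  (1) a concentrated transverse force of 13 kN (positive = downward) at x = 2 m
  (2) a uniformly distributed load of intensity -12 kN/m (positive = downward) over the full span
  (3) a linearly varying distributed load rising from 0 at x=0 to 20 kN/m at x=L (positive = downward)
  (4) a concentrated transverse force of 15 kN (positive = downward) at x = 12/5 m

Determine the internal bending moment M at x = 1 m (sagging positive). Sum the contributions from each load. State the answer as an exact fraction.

Load 1 — point force P=13 kN at a=2 m (b=L-a=2):
  M_1 = -P(a-x)  [x≤a] = -13·(2-1) = -13 kN·m
Load 2 — uniform load w=-12 kN/m over full span:
  M_2 = -w(L-x)²/2 = -(-12)·(4-1)²/2 = 54 kN·m
Load 3 — triangular load w₀=20 kN/m (0→w₀ over full span):
  M_3 = w₀Lx/2 - w₀L²/3 - w₀x³/(6L) = 20·4·1/2 - 20·4²/3 - 20·1³/(6·4) = -135/2 kN·m
Load 4 — point force P=15 kN at a=12/5 m (b=L-a=8/5):
  M_4 = -P(a-x)  [x≤a] = -15·((12/5)-1) = -21 kN·m
Superposition: M = Σ M_i = -95/2 kN·m ≈ -47.500000 kN·m

M(1) = -95/2 kN·m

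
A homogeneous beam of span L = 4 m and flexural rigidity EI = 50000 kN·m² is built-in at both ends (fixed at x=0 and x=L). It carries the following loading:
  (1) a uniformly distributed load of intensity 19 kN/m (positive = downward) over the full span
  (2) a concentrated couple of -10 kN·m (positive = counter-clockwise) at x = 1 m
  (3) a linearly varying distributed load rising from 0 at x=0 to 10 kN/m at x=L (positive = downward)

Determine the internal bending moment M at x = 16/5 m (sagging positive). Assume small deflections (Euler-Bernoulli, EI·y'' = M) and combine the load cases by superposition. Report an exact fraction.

M(16/5) = -67/40 kN·m

Load 1 — uniform load w=19 kN/m over full span:
  M_1 = wLx/2 - wL²/12 - wx²/2 = 19·4·(16/5)/2 - 19·4²/12 - 19·(16/5)²/2 = -76/75 kN·m
Load 2 — applied couple M₀=-10 kN·m at a=1 m (b=L-a=3):
  M_2 = R_Ax - M_A - M₀  [x>a] with R_A=-45/16, M_A=15/8 = (-45/16)·(16/5) - (15/8) - (-10) = -7/8 kN·m
Load 3 — triangular load w₀=10 kN/m (0→w₀ over full span):
  M_3 = 3w₀Lx/20 - w₀L²/30 - w₀x³/(6L) = 3·10·4·(16/5)/20 - 10·4²/30 - 10·(16/5)³/(6·4) = 16/75 kN·m
Superposition: M = Σ M_i = -67/40 kN·m ≈ -1.675000 kN·m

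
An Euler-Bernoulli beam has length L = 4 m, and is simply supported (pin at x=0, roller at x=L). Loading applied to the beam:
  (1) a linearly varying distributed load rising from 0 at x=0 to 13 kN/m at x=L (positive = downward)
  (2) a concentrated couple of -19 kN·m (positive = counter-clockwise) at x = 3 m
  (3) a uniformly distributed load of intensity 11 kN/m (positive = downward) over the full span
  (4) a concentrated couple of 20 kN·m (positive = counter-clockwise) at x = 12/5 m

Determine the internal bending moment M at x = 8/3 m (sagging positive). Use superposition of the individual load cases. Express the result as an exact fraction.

M(8/3) = 1058/81 kN·m

Load 1 — triangular load w₀=13 kN/m (0→w₀ over full span):
  M_1 = w₀Lx/6 - w₀x³/(6L) = 13·4·(8/3)/6 - 13·(8/3)³/(6·4) = 1040/81 kN·m
Load 2 — applied couple M₀=-19 kN·m at a=3 m (b=L-a=1):
  M_2 = M₀x/L  [x≤a] = (-19)·(8/3)/4 = -38/3 kN·m
Load 3 — uniform load w=11 kN/m over full span:
  M_3 = wx(L-x)/2 = 11·(8/3)·(4-(8/3))/2 = 176/9 kN·m
Load 4 — applied couple M₀=20 kN·m at a=12/5 m (b=L-a=8/5):
  M_4 = M₀x/L - M₀  [x>a] = 20·(8/3)/4 - 20 = -20/3 kN·m
Superposition: M = Σ M_i = 1058/81 kN·m ≈ 13.061728 kN·m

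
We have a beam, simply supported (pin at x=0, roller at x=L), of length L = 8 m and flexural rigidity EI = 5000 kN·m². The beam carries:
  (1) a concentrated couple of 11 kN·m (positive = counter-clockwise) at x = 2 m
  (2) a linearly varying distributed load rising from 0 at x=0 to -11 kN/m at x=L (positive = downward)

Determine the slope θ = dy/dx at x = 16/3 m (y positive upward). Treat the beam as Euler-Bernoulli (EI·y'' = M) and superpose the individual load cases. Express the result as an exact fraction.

Load 1 — applied couple M₀=11 kN·m at a=2 m (b=L-a=6):
  θ_1 = (M₀x²/(2L)-M₀(x-a)+C₁)/EI  [x>a] with C₁=M₀(3b²-L²)/(6L)=121/12 = (11·(16/3)²/(2·8)-11·((16/3)-2)+(121/12))/5000 = -253/180000 rad
Load 2 — triangular load w₀=-11 kN/m (0→w₀ over full span):
  θ_2 = -w₀(7L⁴-30L²x²+15x⁴)/(360LEI) = -(-11)·(7·8⁴-30·8²·(16/3)²+15·(16/3)⁴)/(360·8·5000) = -8008/759375 rad
Superposition: θ = Σ θ_i = -290411/24300000 rad ≈ -0.011951 rad

θ(16/3) = -290411/24300000 rad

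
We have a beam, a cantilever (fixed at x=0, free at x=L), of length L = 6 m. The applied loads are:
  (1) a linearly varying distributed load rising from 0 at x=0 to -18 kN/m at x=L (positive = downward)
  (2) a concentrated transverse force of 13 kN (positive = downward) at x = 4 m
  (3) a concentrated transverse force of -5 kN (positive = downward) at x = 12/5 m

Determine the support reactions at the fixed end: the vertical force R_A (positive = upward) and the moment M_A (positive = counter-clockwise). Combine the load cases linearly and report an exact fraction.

Load 1 — triangular load w₀=-18 kN/m (0→w₀ over full span):
  R_A = w₀L/2 = (-18)·6/2 = -54 kN
  M_A = w₀L²/3 = (-18)·6²/3 = -216 kN·m
Load 2 — point force P=13 kN at a=4 m (b=L-a=2):
  R_A = P = 13 kN
  M_A = Pa = 13·4 = 52 kN·m
Load 3 — point force P=-5 kN at a=12/5 m (b=L-a=18/5):
  R_A = P = (-5) = -5 kN
  M_A = Pa = (-5)·(12/5) = -12 kN·m
Superposition: R_A = -46 kN, M_A = -176 kN·m

R_A = -46 kN, M_A = -176 kN·m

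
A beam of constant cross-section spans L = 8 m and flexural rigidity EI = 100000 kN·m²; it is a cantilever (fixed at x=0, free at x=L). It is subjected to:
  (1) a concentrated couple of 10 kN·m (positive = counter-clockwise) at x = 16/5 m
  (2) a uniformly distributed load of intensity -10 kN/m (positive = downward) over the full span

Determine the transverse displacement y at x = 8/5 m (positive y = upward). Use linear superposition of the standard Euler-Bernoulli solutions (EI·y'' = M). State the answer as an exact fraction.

y(8/5) = 4342/1171875 m

Load 1 — applied couple M₀=10 kN·m at a=16/5 m (b=L-a=24/5):
  y_1 = M₀x²/(2EI)  [x≤a] = 10·(8/5)²/(2·100000) = 2/15625 m
Load 2 — uniform load w=-10 kN/m over full span:
  y_2 = -wx²(x²-4Lx+6L²)/(24EI) = -(-10)·(8/5)²·((8/5)²-4·8·(8/5)+6·8²)/(24·100000) = 4192/1171875 m
Superposition: y = Σ y_i = 4342/1171875 m ≈ 0.003705 m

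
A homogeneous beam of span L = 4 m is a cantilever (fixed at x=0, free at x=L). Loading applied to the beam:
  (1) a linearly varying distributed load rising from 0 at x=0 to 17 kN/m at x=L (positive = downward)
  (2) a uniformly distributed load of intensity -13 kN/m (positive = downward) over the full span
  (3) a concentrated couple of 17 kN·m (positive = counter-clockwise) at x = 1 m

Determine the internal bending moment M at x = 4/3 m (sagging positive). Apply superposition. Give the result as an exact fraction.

M(4/3) = -64/81 kN·m

Load 1 — triangular load w₀=17 kN/m (0→w₀ over full span):
  M_1 = w₀Lx/2 - w₀L²/3 - w₀x³/(6L) = 17·4·(4/3)/2 - 17·4²/3 - 17·(4/3)³/(6·4) = -3808/81 kN·m
Load 2 — uniform load w=-13 kN/m over full span:
  M_2 = -w(L-x)²/2 = -(-13)·(4-(4/3))²/2 = 416/9 kN·m
Load 3 — applied couple M₀=17 kN·m at a=1 m (b=L-a=3):
  M_3 = 0  [x>a] = 0 kN·m
Superposition: M = Σ M_i = -64/81 kN·m ≈ -0.790123 kN·m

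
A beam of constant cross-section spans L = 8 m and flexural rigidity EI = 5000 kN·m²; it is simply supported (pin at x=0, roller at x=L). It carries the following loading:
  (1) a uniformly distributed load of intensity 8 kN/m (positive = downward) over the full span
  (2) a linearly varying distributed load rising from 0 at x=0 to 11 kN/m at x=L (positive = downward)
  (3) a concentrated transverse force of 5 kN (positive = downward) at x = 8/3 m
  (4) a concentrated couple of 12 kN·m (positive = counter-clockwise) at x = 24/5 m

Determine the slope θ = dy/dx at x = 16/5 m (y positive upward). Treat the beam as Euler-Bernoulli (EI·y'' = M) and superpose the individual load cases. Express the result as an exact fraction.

θ(16/5) = -601046/31640625 rad

Load 1 — uniform load w=8 kN/m over full span:
  θ_1 = -w(L³-6Lx²+4x³)/(24EI) = -8·(8³-6·8·(16/5)²+4·(16/5)³)/(24·5000) = -2368/234375 rad
Load 2 — triangular load w₀=11 kN/m (0→w₀ over full span):
  θ_2 = -w₀(7L⁴-30L²x²+15x⁴)/(360LEI) = -11·(7·8⁴-30·8²·(16/5)²+15·(16/5)⁴)/(360·8·5000) = -28424/3515625 rad
Load 3 — point force P=5 kN at a=8/3 m (b=L-a=16/3):
  θ_3 = -Pa(2L²-6Lx+3x²+a²)/(6LEI)  [x>a] = -5·(8/3)·(2·8²-6·8·(16/5)+3·(16/5)²+(8/3)²)/(6·8·5000) = -172/253125 rad
Load 4 — applied couple M₀=12 kN·m at a=24/5 m (b=L-a=16/5):
  θ_4 = (M₀x²/(2L)+C₁)/EI  [x≤a] with C₁=M₀(3b²-L²)/(6L)=-208/25 = (12·(16/5)²/(2·8)+(-208/25))/5000 = -2/15625 rad
Superposition: θ = Σ θ_i = -601046/31640625 rad ≈ -0.018996 rad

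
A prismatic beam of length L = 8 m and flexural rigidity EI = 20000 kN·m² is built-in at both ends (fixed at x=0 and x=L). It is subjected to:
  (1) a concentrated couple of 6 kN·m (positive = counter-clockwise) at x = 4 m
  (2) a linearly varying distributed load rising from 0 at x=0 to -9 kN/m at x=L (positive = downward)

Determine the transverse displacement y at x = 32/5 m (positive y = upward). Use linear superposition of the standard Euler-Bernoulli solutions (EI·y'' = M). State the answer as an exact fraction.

Load 1 — applied couple M₀=6 kN·m at a=4 m (b=L-a=4):
  y_1 = (R_Ax³/6 - M_Ax²/2 - M₀(x-a)²/2)/EI  [x>a] with R_A=9/8, M_A=3/2 = ((9/8)·(32/5)³/6 - (3/2)·(32/5)²/2 - 6·((32/5)-4)²/2)/20000 = 9/156250 m
Load 2 — triangular load w₀=-9 kN/m (0→w₀ over full span):
  y_2 = -w₀x²(L-x)²(x+2L)/(120LEI) = -(-9)·(32/5)²·(8-(32/5))²·((32/5)+2·8)/(120·8·20000) = 10752/9765625 m
Superposition: y = Σ y_i = 22629/19531250 m ≈ 0.001159 m

y(32/5) = 22629/19531250 m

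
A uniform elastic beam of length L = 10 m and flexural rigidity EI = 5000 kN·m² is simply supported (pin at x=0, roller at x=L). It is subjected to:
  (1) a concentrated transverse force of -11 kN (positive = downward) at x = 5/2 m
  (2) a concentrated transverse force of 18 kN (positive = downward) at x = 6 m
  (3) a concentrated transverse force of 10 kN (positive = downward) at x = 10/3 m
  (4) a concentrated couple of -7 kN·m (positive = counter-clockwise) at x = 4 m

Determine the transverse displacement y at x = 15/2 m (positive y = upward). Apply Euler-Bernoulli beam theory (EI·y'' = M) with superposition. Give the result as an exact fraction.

y(15/2) = -46613/810000 m

Load 1 — point force P=-11 kN at a=5/2 m (b=L-a=15/2):
  y_1 = -Pa(L-x)(2Lx-a²-x²)/(6LEI)  [x>a] = -(-11)·(5/2)·(10-(15/2))·(2·10·(15/2)-(5/2)²-(15/2)²)/(6·10·5000) = 77/3840 m
Load 2 — point force P=18 kN at a=6 m (b=L-a=4):
  y_2 = -Pa(L-x)(2Lx-a²-x²)/(6LEI)  [x>a] = -18·6·(10-(15/2))·(2·10·(15/2)-6²-(15/2)²)/(6·10·5000) = -2079/40000 m
Load 3 — point force P=10 kN at a=10/3 m (b=L-a=20/3):
  y_3 = -Pa(L-x)(2Lx-a²-x²)/(6LEI)  [x>a] = -10·(10/3)·(10-(15/2))·(2·10·(15/2)-(10/3)²-(15/2)²)/(6·10·5000) = -119/5184 m
Load 4 — applied couple M₀=-7 kN·m at a=4 m (b=L-a=6):
  y_4 = (M₀x³/(6L)-M₀(x-a)²/2+C₁x)/EI  [x>a] with C₁=M₀(3b²-L²)/(6L)=-14/15 = ((-7)·(15/2)³/(6·10)-(-7)·((15/2)-4)²/2+(-14/15)·(15/2))/5000 = -427/160000 m
Superposition: y = Σ y_i = -46613/810000 m ≈ -0.057547 m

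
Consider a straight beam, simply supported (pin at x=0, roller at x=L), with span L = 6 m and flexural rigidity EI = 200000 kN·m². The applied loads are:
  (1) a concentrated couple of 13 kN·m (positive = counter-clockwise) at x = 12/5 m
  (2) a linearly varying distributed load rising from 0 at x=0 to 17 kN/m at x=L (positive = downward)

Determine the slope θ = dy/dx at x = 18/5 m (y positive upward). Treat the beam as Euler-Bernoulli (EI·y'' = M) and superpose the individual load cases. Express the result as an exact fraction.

Load 1 — applied couple M₀=13 kN·m at a=12/5 m (b=L-a=18/5):
  θ_1 = (M₀x²/(2L)-M₀(x-a)+C₁)/EI  [x>a] with C₁=M₀(3b²-L²)/(6L)=26/25 = (13·(18/5)²/(2·6)-13·((18/5)-(12/5))+(26/25))/200000 = -13/5000000 rad
Load 2 — triangular load w₀=17 kN/m (0→w₀ over full span):
  θ_2 = -w₀(7L⁴-30L²x²+15x⁴)/(360LEI) = -17·(7·6⁴-30·6²·(18/5)²+15·(18/5)⁴)/(360·6·200000) = 1479/15625000 rad
Superposition: θ = Σ θ_i = 11507/125000000 rad ≈ 0.000092 rad

θ(18/5) = 11507/125000000 rad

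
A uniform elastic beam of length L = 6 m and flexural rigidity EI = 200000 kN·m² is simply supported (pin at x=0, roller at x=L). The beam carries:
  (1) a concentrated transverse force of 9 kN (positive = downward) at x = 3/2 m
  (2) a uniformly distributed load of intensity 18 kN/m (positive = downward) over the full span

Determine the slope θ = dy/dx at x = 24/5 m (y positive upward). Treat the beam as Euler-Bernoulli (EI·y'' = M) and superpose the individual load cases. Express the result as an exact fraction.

θ(24/5) = 557361/800000000 rad

Load 1 — point force P=9 kN at a=3/2 m (b=L-a=9/2):
  θ_1 = -Pa(2L²-6Lx+3x²+a²)/(6LEI)  [x>a] = -9·(3/2)·(2·6²-6·6·(24/5)+3·(24/5)²+(3/2)²)/(6·6·200000) = 8829/160000000 rad
Load 2 — uniform load w=18 kN/m over full span:
  θ_2 = -w(L³-6Lx²+4x³)/(24EI) = -18·(6³-6·6·(24/5)²+4·(24/5)³)/(24·200000) = 8019/12500000 rad
Superposition: θ = Σ θ_i = 557361/800000000 rad ≈ 0.000697 rad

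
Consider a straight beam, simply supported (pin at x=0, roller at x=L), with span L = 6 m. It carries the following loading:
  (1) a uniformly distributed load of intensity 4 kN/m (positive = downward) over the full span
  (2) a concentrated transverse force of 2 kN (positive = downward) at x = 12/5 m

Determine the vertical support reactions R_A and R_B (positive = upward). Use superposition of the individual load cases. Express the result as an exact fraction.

R_A = 66/5 kN, R_B = 64/5 kN

Load 1 — uniform load w=4 kN/m over full span:
  R_A = wL/2 = 4·6/2 = 12 kN
  R_B = wL/2 = 4·6/2 = 12 kN
Load 2 — point force P=2 kN at a=12/5 m (b=L-a=18/5):
  R_A = Pb/L = 2·(18/5)/6 = 6/5 kN
  R_B = Pa/L = 2·(12/5)/6 = 4/5 kN
Superposition: R_A = 66/5 kN, R_B = 64/5 kN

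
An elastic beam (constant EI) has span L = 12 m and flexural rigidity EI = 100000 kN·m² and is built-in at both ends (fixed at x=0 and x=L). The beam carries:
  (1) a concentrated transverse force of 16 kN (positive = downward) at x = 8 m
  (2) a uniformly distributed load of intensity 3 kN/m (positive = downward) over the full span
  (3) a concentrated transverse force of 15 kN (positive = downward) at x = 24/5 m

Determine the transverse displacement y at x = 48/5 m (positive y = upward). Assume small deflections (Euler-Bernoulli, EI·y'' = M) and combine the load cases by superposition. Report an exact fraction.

y(48/5) = -46456/29296875 m

Load 1 — point force P=16 kN at a=8 m (b=L-a=4):
  y_1 = -Pa²(L-x)²(3bL-(3b+a)(L-x))/(6L³EI)  [x>a] = -16·8²·(12-(48/5))²·(3·4·12-(3·4+8)·(12-(48/5)))/(6·12³·100000) = -128/234375 m
Load 2 — uniform load w=3 kN/m over full span:
  y_2 = -wx²(L-x)²/(24EI) = -3·(48/5)²·(12-(48/5))²/(24·100000) = -1296/1953125 m
Load 3 — point force P=15 kN at a=24/5 m (b=L-a=36/5):
  y_3 = -Pa²(L-x)²(3bL-(3b+a)(L-x))/(6L³EI)  [x>a] = -15·(24/5)²·(12-(48/5))²·(3·(36/5)·12-(3·(36/5)+(24/5))·(12-(48/5)))/(6·12³·100000) = -3672/9765625 m
Superposition: y = Σ y_i = -46456/29296875 m ≈ -0.001586 m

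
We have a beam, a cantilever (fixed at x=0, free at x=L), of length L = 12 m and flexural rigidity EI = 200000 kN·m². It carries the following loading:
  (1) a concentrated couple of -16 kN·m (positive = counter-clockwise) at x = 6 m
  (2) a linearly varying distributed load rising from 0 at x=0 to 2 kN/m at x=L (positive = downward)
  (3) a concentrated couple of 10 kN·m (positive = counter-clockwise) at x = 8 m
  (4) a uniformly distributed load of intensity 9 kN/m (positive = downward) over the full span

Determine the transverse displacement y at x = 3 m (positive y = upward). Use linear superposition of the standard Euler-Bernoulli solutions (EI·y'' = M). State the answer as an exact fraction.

y(3) = -229257/16000000 m

Load 1 — applied couple M₀=-16 kN·m at a=6 m (b=L-a=6):
  y_1 = M₀x²/(2EI)  [x≤a] = (-16)·3²/(2·200000) = -9/25000 m
Load 2 — triangular load w₀=2 kN/m (0→w₀ over full span):
  y_2 = (w₀Lx³/12-w₀L²x²/6-w₀x⁵/(120L))/EI = (2·12·3³/12-2·12²·3²/6-2·3⁵/(120·12))/200000 = -30267/16000000 m
Load 3 — applied couple M₀=10 kN·m at a=8 m (b=L-a=4):
  y_3 = M₀x²/(2EI)  [x≤a] = 10·3²/(2·200000) = 9/40000 m
Load 4 — uniform load w=9 kN/m over full span:
  y_4 = -wx²(x²-4Lx+6L²)/(24EI) = -9·3²·(3²-4·12·3+6·12²)/(24·200000) = -19683/1600000 m
Superposition: y = Σ y_i = -229257/16000000 m ≈ -0.014329 m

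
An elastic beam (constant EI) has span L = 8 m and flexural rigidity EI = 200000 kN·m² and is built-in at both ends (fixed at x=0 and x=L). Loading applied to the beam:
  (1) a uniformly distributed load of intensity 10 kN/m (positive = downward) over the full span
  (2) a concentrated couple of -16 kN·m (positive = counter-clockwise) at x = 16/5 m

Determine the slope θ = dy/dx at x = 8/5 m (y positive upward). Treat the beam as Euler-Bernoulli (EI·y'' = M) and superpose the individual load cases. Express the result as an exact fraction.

Load 1 — uniform load w=10 kN/m over full span:
  θ_1 = -wx(L-x)(L-2x)/(12EI) = -10·(8/5)·(8-(8/5))·(8-2·(8/5))/(12·200000) = -16/78125 rad
Load 2 — applied couple M₀=-16 kN·m at a=16/5 m (b=L-a=24/5):
  θ_2 = (R_Ax²/2 - M_Ax)/EI  [x≤a] with R_A=-72/25, M_A=-48/25 = ((-72/25)·(8/5)²/2 - (-48/25)·(8/5))/200000 = -6/1953125 rad
Superposition: θ = Σ θ_i = -406/1953125 rad ≈ -0.000208 rad

θ(8/5) = -406/1953125 rad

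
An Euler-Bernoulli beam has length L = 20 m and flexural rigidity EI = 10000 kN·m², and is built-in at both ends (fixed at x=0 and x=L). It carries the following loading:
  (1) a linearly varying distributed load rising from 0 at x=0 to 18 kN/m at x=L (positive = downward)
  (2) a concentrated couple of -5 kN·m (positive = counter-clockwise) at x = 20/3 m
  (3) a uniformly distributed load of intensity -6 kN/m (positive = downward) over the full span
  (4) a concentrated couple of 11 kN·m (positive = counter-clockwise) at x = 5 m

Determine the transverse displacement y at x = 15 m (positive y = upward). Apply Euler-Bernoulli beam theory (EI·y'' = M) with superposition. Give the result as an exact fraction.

y(15) = -20687/230400 m

Load 1 — triangular load w₀=18 kN/m (0→w₀ over full span):
  y_1 = -w₀x²(L-x)²(x+2L)/(120LEI) = -18·15²·(20-15)²·(15+2·20)/(120·20·10000) = -297/1280 m
Load 2 — applied couple M₀=-5 kN·m at a=20/3 m (b=L-a=40/3):
  y_2 = (R_Ax³/6 - M_Ax²/2 - M₀(x-a)²/2)/EI  [x>a] with R_A=-1/3, M_A=0 = ((-1/3)·15³/6 - 0·15²/2 - (-5)·(15-(20/3))²/2)/10000 = -1/720 m
Load 3 — uniform load w=-6 kN/m over full span:
  y_3 = -wx²(L-x)²/(24EI) = -(-6)·15²·(20-15)²/(24·10000) = 9/64 m
Load 4 — applied couple M₀=11 kN·m at a=5 m (b=L-a=15):
  y_4 = (R_Ax³/6 - M_Ax²/2 - M₀(x-a)²/2)/EI  [x>a] with R_A=99/160, M_A=-33/16 = ((99/160)·15³/6 - (-33/16)·15²/2 - 11·(15-5)²/2)/10000 = 77/25600 m
Superposition: y = Σ y_i = -20687/230400 m ≈ -0.089787 m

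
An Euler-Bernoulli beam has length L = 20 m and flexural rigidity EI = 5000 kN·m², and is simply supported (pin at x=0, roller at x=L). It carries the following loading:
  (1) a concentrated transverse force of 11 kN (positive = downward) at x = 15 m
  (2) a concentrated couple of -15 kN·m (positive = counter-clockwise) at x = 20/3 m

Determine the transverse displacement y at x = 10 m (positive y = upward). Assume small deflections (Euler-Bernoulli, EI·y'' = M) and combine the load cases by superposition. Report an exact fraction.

Load 1 — point force P=11 kN at a=15 m (b=L-a=5):
  y_1 = -Pbx(L²-b²-x²)/(6LEI)  [x≤a] = -11·5·10·(20²-5²-10²)/(6·20·5000) = -121/480 m
Load 2 — applied couple M₀=-15 kN·m at a=20/3 m (b=L-a=40/3):
  y_2 = (M₀x³/(6L)-M₀(x-a)²/2+C₁x)/EI  [x>a] with C₁=M₀(3b²-L²)/(6L)=-50/3 = ((-15)·10³/(6·20)-(-15)·(10-(20/3))²/2+(-50/3)·10)/5000 = -1/24 m
Superposition: y = Σ y_i = -47/160 m ≈ -0.293750 m

y(10) = -47/160 m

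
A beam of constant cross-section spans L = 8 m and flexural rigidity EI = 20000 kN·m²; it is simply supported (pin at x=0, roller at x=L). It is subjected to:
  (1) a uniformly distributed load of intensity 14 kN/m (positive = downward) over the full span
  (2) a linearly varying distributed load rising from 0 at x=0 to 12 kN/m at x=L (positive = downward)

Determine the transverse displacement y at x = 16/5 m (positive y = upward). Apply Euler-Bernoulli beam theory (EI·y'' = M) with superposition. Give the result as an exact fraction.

y(16/5) = -493248/9765625 m

Load 1 — uniform load w=14 kN/m over full span:
  y_1 = -wx(L³-2Lx²+x³)/(24EI) = -14·(16/5)·(8³-2·8·(16/5)²+(16/5)³)/(24·20000) = -13888/390625 m
Load 2 — triangular load w₀=12 kN/m (0→w₀ over full span):
  y_2 = -w₀x(7L⁴-10L²x²+3x⁴)/(360LEI) = -12·(16/5)·(7·8⁴-10·8²·(16/5)²+3·(16/5)⁴)/(360·8·20000) = -146048/9765625 m
Superposition: y = Σ y_i = -493248/9765625 m ≈ -0.050509 m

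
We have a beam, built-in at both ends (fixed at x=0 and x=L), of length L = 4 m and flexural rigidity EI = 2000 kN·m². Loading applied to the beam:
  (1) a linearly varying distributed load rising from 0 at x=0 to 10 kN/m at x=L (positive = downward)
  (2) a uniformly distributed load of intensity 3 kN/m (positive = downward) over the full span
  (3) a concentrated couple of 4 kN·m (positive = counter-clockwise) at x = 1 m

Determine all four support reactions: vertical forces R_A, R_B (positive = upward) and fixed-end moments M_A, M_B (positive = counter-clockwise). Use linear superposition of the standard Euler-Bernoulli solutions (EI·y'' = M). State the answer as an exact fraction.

R_A = 105/8 kN, M_A = 103/12 kN·m, R_B = 151/8 kN, M_B = -43/4 kN·m

Load 1 — triangular load w₀=10 kN/m (0→w₀ over full span):
  R_A = 3w₀L/20 = 3·10·4/20 = 6 kN
  M_A = w₀L²/30 = 10·4²/30 = 16/3 kN·m
  R_B = 7w₀L/20 = 7·10·4/20 = 14 kN
  M_B = -w₀L²/20 = -10·4²/20 = -8 kN·m
Load 2 — uniform load w=3 kN/m over full span:
  R_A = wL/2 = 3·4/2 = 6 kN
  M_A = wL²/12 = 3·4²/12 = 4 kN·m
  R_B = wL/2 = 3·4/2 = 6 kN
  M_B = -wL²/12 = -3·4²/12 = -4 kN·m
Load 3 — applied couple M₀=4 kN·m at a=1 m (b=L-a=3):
  R_A = 6M₀ab/L³ = 6·4·1·3/4³ = 9/8 kN
  M_A = M₀b(2a-b)/L² = 4·3·(2·1-3)/4² = -3/4 kN·m
  R_B = -6M₀ab/L³ = -6·4·1·3/4³ = -9/8 kN
  M_B = M₀a(2b-a)/L² = 4·1·(2·3-1)/4² = 5/4 kN·m
Superposition: R_A = 105/8 kN, M_A = 103/12 kN·m, R_B = 151/8 kN, M_B = -43/4 kN·m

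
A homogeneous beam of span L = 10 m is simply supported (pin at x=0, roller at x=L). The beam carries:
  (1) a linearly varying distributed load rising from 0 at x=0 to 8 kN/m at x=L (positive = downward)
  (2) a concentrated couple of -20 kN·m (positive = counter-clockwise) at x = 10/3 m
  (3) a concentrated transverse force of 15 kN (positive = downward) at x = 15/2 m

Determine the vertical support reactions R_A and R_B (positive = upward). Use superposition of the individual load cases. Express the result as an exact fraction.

R_A = 181/12 kN, R_B = 479/12 kN

Load 1 — triangular load w₀=8 kN/m (0→w₀ over full span):
  R_A = w₀L/6 = 8·10/6 = 40/3 kN
  R_B = w₀L/3 = 8·10/3 = 80/3 kN
Load 2 — applied couple M₀=-20 kN·m at a=10/3 m (b=L-a=20/3):
  R_A = M₀/L = (-20)/10 = -2 kN
  R_B = -M₀/L = -(-20)/10 = 2 kN
Load 3 — point force P=15 kN at a=15/2 m (b=L-a=5/2):
  R_A = Pb/L = 15·(5/2)/10 = 15/4 kN
  R_B = Pa/L = 15·(15/2)/10 = 45/4 kN
Superposition: R_A = 181/12 kN, R_B = 479/12 kN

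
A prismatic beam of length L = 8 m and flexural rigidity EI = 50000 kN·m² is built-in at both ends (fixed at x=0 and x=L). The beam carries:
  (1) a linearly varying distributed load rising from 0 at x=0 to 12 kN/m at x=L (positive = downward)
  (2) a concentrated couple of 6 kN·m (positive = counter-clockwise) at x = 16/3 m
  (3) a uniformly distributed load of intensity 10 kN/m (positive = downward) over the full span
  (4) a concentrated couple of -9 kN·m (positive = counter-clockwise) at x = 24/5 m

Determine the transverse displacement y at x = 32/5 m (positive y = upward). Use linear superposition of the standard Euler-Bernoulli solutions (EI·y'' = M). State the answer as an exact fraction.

y(32/5) = -216826/146484375 m

Load 1 — triangular load w₀=12 kN/m (0→w₀ over full span):
  y_1 = -w₀x²(L-x)²(x+2L)/(120LEI) = -12·(32/5)²·(8-(32/5))²·((32/5)+2·8)/(120·8·50000) = -28672/48828125 m
Load 2 — applied couple M₀=6 kN·m at a=16/3 m (b=L-a=8/3):
  y_2 = (R_Ax³/6 - M_Ax²/2 - M₀(x-a)²/2)/EI  [x>a] with R_A=1, M_A=2 = (1·(32/5)³/6 - 2·(32/5)²/2 - 6·((32/5)-(16/3))²/2)/50000 = -16/1171875 m
Load 3 — uniform load w=10 kN/m over full span:
  y_3 = -wx²(L-x)²/(24EI) = -10·(32/5)²·(8-(32/5))²/(24·50000) = -1024/1171875 m
Load 4 — applied couple M₀=-9 kN·m at a=24/5 m (b=L-a=16/5):
  y_4 = (R_Ax³/6 - M_Ax²/2 - M₀(x-a)²/2)/EI  [x>a] with R_A=-81/50, M_A=-72/25 = ((-81/50)·(32/5)³/6 - (-72/25)·(32/5)²/2 - (-9)·((32/5)-(24/5))²/2)/50000 = -54/9765625 m
Superposition: y = Σ y_i = -216826/146484375 m ≈ -0.001480 m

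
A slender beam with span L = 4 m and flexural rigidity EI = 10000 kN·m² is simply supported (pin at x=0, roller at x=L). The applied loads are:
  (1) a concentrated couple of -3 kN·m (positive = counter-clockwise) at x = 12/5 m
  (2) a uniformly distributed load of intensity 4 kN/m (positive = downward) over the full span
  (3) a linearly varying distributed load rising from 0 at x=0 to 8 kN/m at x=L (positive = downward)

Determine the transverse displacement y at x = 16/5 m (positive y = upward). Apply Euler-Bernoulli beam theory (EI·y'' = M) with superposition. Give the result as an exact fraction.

y(16/5) = -94043/58593750 m

Load 1 — applied couple M₀=-3 kN·m at a=12/5 m (b=L-a=8/5):
  y_1 = (M₀x³/(6L)-M₀(x-a)²/2+C₁x)/EI  [x>a] with C₁=M₀(3b²-L²)/(6L)=26/25 = ((-3)·(16/5)³/(6·4)-(-3)·((16/5)-(12/5))²/2+(26/25)·(16/5))/10000 = 3/156250 m
Load 2 — uniform load w=4 kN/m over full span:
  y_2 = -wx(L³-2Lx²+x³)/(24EI) = -4·(16/5)·(4³-2·4·(16/5)²+(16/5)³)/(24·10000) = -928/1171875 m
Load 3 — triangular load w₀=8 kN/m (0→w₀ over full span):
  y_3 = -w₀x(7L⁴-10L²x²+3x⁴)/(360LEI) = -8·(16/5)·(7·4⁴-10·4²·(16/5)²+3·(16/5)⁴)/(360·4·10000) = -8128/9765625 m
Superposition: y = Σ y_i = -94043/58593750 m ≈ -0.001605 m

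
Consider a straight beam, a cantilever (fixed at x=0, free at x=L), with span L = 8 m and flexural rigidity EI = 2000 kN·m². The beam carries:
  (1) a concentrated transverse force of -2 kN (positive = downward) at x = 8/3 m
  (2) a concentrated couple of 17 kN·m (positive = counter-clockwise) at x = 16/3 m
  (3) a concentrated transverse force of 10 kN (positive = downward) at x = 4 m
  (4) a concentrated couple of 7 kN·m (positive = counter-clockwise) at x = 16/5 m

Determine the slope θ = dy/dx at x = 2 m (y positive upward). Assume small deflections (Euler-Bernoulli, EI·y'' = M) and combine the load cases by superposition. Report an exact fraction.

θ(2) = -1/375 rad

Load 1 — point force P=-2 kN at a=8/3 m (b=L-a=16/3):
  θ_1 = -Px(2a-x)/(2EI)  [x≤a] = -(-2)·2·(2·(8/3)-2)/(2·2000) = 1/300 rad
Load 2 — applied couple M₀=17 kN·m at a=16/3 m (b=L-a=8/3):
  θ_2 = M₀x/EI  [x≤a] = 17·2/2000 = 17/1000 rad
Load 3 — point force P=10 kN at a=4 m (b=L-a=4):
  θ_3 = -Px(2a-x)/(2EI)  [x≤a] = -10·2·(2·4-2)/(2·2000) = -3/100 rad
Load 4 — applied couple M₀=7 kN·m at a=16/5 m (b=L-a=24/5):
  θ_4 = M₀x/EI  [x≤a] = 7·2/2000 = 7/1000 rad
Superposition: θ = Σ θ_i = -1/375 rad ≈ -0.002667 rad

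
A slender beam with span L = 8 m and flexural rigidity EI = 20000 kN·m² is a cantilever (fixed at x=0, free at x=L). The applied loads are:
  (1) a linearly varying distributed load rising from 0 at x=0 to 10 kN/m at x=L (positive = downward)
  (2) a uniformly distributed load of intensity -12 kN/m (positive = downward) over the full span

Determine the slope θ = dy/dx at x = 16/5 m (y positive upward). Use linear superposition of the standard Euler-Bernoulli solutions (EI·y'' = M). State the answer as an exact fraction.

Load 1 — triangular load w₀=10 kN/m (0→w₀ over full span):
  θ_1 = (w₀Lx²/4-w₀L²x/3-w₀x⁴/(24L))/EI = (10·8·(16/5)²/4-10·8²·(16/5)/3-10·(16/5)⁴/(24·8))/20000 = -1888/78125 rad
Load 2 — uniform load w=-12 kN/m over full span:
  θ_2 = -wx(x²-3Lx+3L²)/(6EI) = -(-12)·(16/5)·((16/5)²-3·8·(16/5)+3·8²)/(6·20000) = 3136/78125 rad
Superposition: θ = Σ θ_i = 1248/78125 rad ≈ 0.015974 rad

θ(16/5) = 1248/78125 rad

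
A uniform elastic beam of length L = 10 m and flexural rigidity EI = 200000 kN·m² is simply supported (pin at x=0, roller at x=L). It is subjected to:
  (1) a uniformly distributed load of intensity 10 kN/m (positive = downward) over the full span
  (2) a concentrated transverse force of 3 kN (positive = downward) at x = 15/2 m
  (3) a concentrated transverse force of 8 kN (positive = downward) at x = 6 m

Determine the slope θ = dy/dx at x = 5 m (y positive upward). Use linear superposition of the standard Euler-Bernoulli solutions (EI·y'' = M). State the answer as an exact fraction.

θ(5) = -1143/32000000 rad

Load 1 — uniform load w=10 kN/m over full span:
  θ_1 = -w(L³-6Lx²+4x³)/(24EI) = -10·(10³-6·10·5²+4·5³)/(24·200000) = 0 rad
Load 2 — point force P=3 kN at a=15/2 m (b=L-a=5/2):
  θ_2 = -Pb(L²-b²-3x²)/(6LEI)  [x≤a] = -3·(5/2)·(10²-(5/2)²-3·5²)/(6·10·200000) = -3/256000 rad
Load 3 — point force P=8 kN at a=6 m (b=L-a=4):
  θ_3 = -Pb(L²-b²-3x²)/(6LEI)  [x≤a] = -8·4·(10²-4²-3·5²)/(6·10·200000) = -3/125000 rad
Superposition: θ = Σ θ_i = -1143/32000000 rad ≈ -0.000036 rad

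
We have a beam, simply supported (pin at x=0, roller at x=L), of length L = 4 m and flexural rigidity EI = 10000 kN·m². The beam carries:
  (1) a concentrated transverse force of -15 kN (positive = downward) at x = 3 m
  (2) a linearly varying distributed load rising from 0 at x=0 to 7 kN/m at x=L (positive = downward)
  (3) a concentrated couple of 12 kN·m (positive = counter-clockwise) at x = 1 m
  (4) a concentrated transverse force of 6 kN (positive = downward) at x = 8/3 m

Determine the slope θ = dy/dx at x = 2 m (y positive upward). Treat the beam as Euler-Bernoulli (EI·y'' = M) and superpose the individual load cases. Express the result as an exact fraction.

θ(2) = 97/10800000 rad

Load 1 — point force P=-15 kN at a=3 m (b=L-a=1):
  θ_1 = -Pb(L²-b²-3x²)/(6LEI)  [x≤a] = -(-15)·1·(4²-1²-3·2²)/(6·4·10000) = 3/16000 rad
Load 2 — triangular load w₀=7 kN/m (0→w₀ over full span):
  θ_2 = -w₀(7L⁴-30L²x²+15x⁴)/(360LEI) = -7·(7·4⁴-30·4²·2²+15·2⁴)/(360·4·10000) = -49/900000 rad
Load 3 — applied couple M₀=12 kN·m at a=1 m (b=L-a=3):
  θ_3 = (M₀x²/(2L)-M₀(x-a)+C₁)/EI  [x>a] with C₁=M₀(3b²-L²)/(6L)=11/2 = (12·2²/(2·4)-12·(2-1)+(11/2))/10000 = -1/20000 rad
Load 4 — point force P=6 kN at a=8/3 m (b=L-a=4/3):
  θ_4 = -Pb(L²-b²-3x²)/(6LEI)  [x≤a] = -6·(4/3)·(4²-(4/3)²-3·2²)/(6·4·10000) = -1/13500 rad
Superposition: θ = Σ θ_i = 97/10800000 rad ≈ 0.000009 rad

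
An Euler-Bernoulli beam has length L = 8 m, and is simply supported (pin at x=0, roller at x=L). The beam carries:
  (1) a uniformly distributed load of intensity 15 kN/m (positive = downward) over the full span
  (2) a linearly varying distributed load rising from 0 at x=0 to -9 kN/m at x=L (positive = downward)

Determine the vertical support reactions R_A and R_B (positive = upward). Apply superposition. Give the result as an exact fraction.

R_A = 48 kN, R_B = 36 kN

Load 1 — uniform load w=15 kN/m over full span:
  R_A = wL/2 = 15·8/2 = 60 kN
  R_B = wL/2 = 15·8/2 = 60 kN
Load 2 — triangular load w₀=-9 kN/m (0→w₀ over full span):
  R_A = w₀L/6 = (-9)·8/6 = -12 kN
  R_B = w₀L/3 = (-9)·8/3 = -24 kN
Superposition: R_A = 48 kN, R_B = 36 kN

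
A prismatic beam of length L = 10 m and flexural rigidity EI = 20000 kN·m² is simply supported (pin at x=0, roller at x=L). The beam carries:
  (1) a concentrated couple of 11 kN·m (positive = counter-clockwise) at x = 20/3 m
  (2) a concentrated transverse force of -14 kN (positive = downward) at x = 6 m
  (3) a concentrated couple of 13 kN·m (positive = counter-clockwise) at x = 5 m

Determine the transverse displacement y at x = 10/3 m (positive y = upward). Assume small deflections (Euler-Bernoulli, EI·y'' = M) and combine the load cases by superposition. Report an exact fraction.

Load 1 — applied couple M₀=11 kN·m at a=20/3 m (b=L-a=10/3):
  y_1 = (M₀x³/(6L)+C₁x)/EI  [x≤a] with C₁=M₀(3b²-L²)/(6L)=-110/9 = (11·(10/3)³/(6·10)+(-110/9)·(10/3))/20000 = -11/6480 m
Load 2 — point force P=-14 kN at a=6 m (b=L-a=4):
  y_2 = -Pbx(L²-b²-x²)/(6LEI)  [x≤a] = -(-14)·4·(10/3)·(10²-4²-(10/3)²)/(6·10·20000) = 574/50625 m
Load 3 — applied couple M₀=13 kN·m at a=5 m (b=L-a=5):
  y_3 = (M₀x³/(6L)+C₁x)/EI  [x≤a] with C₁=M₀(3b²-L²)/(6L)=-65/12 = (13·(10/3)³/(6·10)+(-65/12)·(10/3))/20000 = -13/25920 m
Superposition: y = Σ y_i = 29611/3240000 m ≈ 0.009139 m

y(10/3) = 29611/3240000 m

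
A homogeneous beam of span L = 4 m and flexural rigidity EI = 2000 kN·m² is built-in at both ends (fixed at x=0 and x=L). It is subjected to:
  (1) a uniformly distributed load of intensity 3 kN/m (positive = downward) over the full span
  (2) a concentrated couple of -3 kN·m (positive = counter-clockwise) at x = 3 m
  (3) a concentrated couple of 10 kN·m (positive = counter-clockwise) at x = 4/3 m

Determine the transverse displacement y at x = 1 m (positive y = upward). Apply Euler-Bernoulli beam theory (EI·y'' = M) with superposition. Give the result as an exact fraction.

y(1) = -139/1152000 m

Load 1 — uniform load w=3 kN/m over full span:
  y_1 = -wx²(L-x)²/(24EI) = -3·1²·(4-1)²/(24·2000) = -9/16000 m
Load 2 — applied couple M₀=-3 kN·m at a=3 m (b=L-a=1):
  y_2 = (R_Ax³/6 - M_Ax²/2)/EI  [x≤a] with R_A=-27/32, M_A=-15/16 = ((-27/32)·1³/6 - (-15/16)·1²/2)/2000 = 21/128000 m
Load 3 — applied couple M₀=10 kN·m at a=4/3 m (b=L-a=8/3):
  y_3 = (R_Ax³/6 - M_Ax²/2)/EI  [x≤a] with R_A=10/3, M_A=0 = ((10/3)·1³/6 - 0·1²/2)/2000 = 1/3600 m
Superposition: y = Σ y_i = -139/1152000 m ≈ -0.000121 m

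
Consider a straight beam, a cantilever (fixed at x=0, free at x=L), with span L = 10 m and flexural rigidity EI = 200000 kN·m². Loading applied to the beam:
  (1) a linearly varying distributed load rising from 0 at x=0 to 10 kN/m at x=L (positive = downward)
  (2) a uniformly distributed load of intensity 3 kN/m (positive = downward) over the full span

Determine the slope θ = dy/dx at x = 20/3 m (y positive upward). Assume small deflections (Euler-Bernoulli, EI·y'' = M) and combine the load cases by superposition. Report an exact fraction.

Load 1 — triangular load w₀=10 kN/m (0→w₀ over full span):
  θ_1 = (w₀Lx²/4-w₀L²x/3-w₀x⁴/(24L))/EI = (10·10·(20/3)²/4-10·10²·(20/3)/3-10·(20/3)⁴/(24·10))/200000 = -29/4860 rad
Load 2 — uniform load w=3 kN/m over full span:
  θ_2 = -wx(x²-3Lx+3L²)/(6EI) = -3·(20/3)·((20/3)²-3·10·(20/3)+3·10²)/(6·200000) = -13/5400 rad
Superposition: θ = Σ θ_i = -407/48600 rad ≈ -0.008374 rad

θ(20/3) = -407/48600 rad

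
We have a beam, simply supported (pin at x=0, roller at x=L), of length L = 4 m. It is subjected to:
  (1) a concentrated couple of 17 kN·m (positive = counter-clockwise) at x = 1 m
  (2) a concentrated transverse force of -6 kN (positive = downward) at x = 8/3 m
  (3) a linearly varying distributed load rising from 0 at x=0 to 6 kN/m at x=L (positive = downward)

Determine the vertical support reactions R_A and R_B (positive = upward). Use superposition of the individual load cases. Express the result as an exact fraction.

R_A = 25/4 kN, R_B = -1/4 kN

Load 1 — applied couple M₀=17 kN·m at a=1 m (b=L-a=3):
  R_A = M₀/L = 17/4 kN
  R_B = -M₀/L = -17/4 kN
Load 2 — point force P=-6 kN at a=8/3 m (b=L-a=4/3):
  R_A = Pb/L = (-6)·(4/3)/4 = -2 kN
  R_B = Pa/L = (-6)·(8/3)/4 = -4 kN
Load 3 — triangular load w₀=6 kN/m (0→w₀ over full span):
  R_A = w₀L/6 = 6·4/6 = 4 kN
  R_B = w₀L/3 = 6·4/3 = 8 kN
Superposition: R_A = 25/4 kN, R_B = -1/4 kN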